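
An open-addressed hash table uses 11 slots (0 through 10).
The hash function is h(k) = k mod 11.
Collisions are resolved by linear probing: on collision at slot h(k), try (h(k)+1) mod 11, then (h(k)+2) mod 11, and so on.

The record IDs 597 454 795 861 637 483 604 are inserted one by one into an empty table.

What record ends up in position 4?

454

Insert 597: h=3, slot 3 empty → index 3.
Insert 454: h=3, slot 3 occupied → index 4.
Insert 795: h=3, slots 3,4 occupied → index 5.
Insert 861: h=3, slots 3,4,5 occupied → index 6.
Insert 637: h=10, slot 10 empty → index 10.
Insert 483: h=10, slot 10 occupied → index 0.
Insert 604: h=10, slots 10,0 occupied → index 1.
Table: [483, 604, -, 597, 454, 795, 861, -, -, -, 637]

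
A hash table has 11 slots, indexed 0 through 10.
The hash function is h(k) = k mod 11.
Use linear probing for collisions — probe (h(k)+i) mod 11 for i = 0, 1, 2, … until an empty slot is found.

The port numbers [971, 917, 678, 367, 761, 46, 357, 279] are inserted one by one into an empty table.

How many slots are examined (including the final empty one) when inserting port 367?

2

971 hashes to 3; slot 3 is free -> place at 3.
917 hashes to 4; slot 4 is free -> place at 4.
678 hashes to 7; slot 7 is free -> place at 7.
367 hashes to 4; 4 taken -> place at 5.
761 hashes to 2; slot 2 is free -> place at 2.
46 hashes to 2; 2,3,4,5 taken -> place at 6.
357 hashes to 5; 5,6,7 taken -> place at 8.
279 hashes to 4; 4,5,6,7,8 taken -> place at 9.
Table: [∅, ∅, 761, 971, 917, 367, 46, 678, 357, 279, ∅]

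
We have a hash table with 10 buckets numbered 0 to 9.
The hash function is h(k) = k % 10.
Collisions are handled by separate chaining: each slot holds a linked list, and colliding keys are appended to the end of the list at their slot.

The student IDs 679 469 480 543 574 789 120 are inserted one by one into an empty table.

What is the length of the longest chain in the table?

3

679 → bucket 9
469 → bucket 9 (collision)
480 → bucket 0
543 → bucket 3
574 → bucket 4
789 → bucket 9 (collision)
120 → bucket 0 (collision)
Final buckets:
0: 480 -> 120
1: .
2: .
3: 543
4: 574
5: .
6: .
7: .
8: .
9: 679 -> 469 -> 789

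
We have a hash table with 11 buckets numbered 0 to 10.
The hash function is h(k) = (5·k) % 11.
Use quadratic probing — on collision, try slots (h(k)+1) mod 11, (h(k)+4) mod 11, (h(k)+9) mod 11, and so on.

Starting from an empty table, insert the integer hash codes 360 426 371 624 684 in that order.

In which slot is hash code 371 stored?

0

360 hashes to 7; slot 7 is free => place at 7.
426 hashes to 7; 7 taken => place at 8.
371 hashes to 7; 7,8 taken => place at 0.
624 hashes to 7; 7,8,0 taken => place at 5.
684 hashes to 10; slot 10 is free => place at 10.
Table: [371, _, _, _, _, 624, _, 360, 426, _, 684]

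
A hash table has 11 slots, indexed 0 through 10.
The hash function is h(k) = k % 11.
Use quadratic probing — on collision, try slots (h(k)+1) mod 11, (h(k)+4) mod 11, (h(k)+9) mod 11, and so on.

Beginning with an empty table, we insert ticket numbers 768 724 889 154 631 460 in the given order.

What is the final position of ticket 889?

768 hashes to 9; slot 9 is free => place at 9.
724 hashes to 9; 9 taken => place at 10.
889 hashes to 9; 9,10 taken => place at 2.
154 hashes to 0; slot 0 is free => place at 0.
631 hashes to 4; slot 4 is free => place at 4.
460 hashes to 9; 9,10,2 taken => place at 7.
Table: [154, _, 889, _, 631, _, _, 460, _, 768, 724]

2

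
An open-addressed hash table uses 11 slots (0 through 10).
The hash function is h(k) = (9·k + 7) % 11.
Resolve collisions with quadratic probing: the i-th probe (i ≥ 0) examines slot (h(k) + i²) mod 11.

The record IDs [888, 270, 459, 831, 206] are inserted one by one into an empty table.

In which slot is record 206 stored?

0

Insert 888: h=2, slot 2 empty => index 2.
Insert 270: h=6, slot 6 empty => index 6.
Insert 459: h=2, slot 2 occupied => index 3.
Insert 831: h=6, slot 6 occupied => index 7.
Insert 206: h=2, slots 2,3,6 occupied => index 0.
Table: [206, ., 888, 459, ., ., 270, 831, ., ., .]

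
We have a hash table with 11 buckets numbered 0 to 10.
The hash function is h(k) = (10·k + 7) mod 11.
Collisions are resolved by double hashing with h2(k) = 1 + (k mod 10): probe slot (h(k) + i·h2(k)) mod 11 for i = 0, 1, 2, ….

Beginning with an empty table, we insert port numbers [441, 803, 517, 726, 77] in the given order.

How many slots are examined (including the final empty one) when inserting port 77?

3

441: h=6 => slot 6
803: h=7 => slot 7
517: h=7, h2=8, probe 7,4 => slot 4
726: h=7, h2=7, probe 7,3 => slot 3
77: h=7, h2=8, probe 7,4,1 => slot 1
Table: [-, 77, -, 726, 517, -, 441, 803, -, -, -]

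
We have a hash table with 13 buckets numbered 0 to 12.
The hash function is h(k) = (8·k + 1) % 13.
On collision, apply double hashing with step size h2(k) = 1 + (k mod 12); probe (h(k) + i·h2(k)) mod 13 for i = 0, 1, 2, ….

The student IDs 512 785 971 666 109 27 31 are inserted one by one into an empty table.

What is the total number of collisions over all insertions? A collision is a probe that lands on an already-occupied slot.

Insert 512: h=2, slot 2 empty -> index 2.
Insert 785: h=2, h2=6, slot 2 occupied -> index 8.
Insert 971: h=8, h2=12, slot 8 occupied -> index 7.
Insert 666: h=12, slot 12 empty -> index 12.
Insert 109: h=2, h2=2, slot 2 occupied -> index 4.
Insert 27: h=9, slot 9 empty -> index 9.
Insert 31: h=2, h2=8, slot 2 occupied -> index 10.
Table: [—, —, 512, —, 109, —, —, 971, 785, 27, 31, —, 666]

4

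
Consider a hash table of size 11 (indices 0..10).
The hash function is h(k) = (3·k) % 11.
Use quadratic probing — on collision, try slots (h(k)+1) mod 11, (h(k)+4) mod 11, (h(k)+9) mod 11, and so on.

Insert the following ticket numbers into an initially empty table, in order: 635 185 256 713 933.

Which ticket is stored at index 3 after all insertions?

Insert 635: h=2, slot 2 empty → index 2.
Insert 185: h=5, slot 5 empty → index 5.
Insert 256: h=9, slot 9 empty → index 9.
Insert 713: h=5, slot 5 occupied → index 6.
Insert 933: h=5, slots 5,6,9 occupied → index 3.
Table: [-, -, 635, 933, -, 185, 713, -, -, 256, -]

933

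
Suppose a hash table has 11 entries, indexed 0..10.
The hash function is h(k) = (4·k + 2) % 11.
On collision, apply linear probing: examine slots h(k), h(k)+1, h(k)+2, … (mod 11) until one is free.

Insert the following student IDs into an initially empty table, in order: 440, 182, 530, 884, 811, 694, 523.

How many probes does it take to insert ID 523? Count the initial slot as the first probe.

440: h=2 → slot 2
182: h=4 → slot 4
530: h=10 → slot 10
884: h=7 → slot 7
811: h=1 → slot 1
694: h=6 → slot 6
523: h=4, probe 4,5 → slot 5
Table: [., 811, 440, ., 182, 523, 694, 884, ., ., 530]

2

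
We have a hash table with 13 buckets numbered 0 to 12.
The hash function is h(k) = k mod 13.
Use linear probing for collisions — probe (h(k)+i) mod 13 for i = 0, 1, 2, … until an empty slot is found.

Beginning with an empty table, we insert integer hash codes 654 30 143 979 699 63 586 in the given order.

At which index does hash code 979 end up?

6

Insert 654: h=4, slot 4 empty => index 4.
Insert 30: h=4, slot 4 occupied => index 5.
Insert 143: h=0, slot 0 empty => index 0.
Insert 979: h=4, slots 4,5 occupied => index 6.
Insert 699: h=10, slot 10 empty => index 10.
Insert 63: h=11, slot 11 empty => index 11.
Insert 586: h=1, slot 1 empty => index 1.
Table: [143, 586, -, -, 654, 30, 979, -, -, -, 699, 63, -]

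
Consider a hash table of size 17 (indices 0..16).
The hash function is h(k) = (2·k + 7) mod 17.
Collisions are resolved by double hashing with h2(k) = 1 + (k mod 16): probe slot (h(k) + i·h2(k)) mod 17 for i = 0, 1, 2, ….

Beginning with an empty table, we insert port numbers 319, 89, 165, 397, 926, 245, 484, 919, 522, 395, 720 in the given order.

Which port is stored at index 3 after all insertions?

720

319 hashes to 16; slot 16 is free -> place at 16.
89 hashes to 15; slot 15 is free -> place at 15.
165 hashes to 14; slot 14 is free -> place at 14.
397 hashes to 2; slot 2 is free -> place at 2.
926 hashes to 6; slot 6 is free -> place at 6.
245 hashes to 4; slot 4 is free -> place at 4.
484 hashes to 6, h2=5; 6 taken -> place at 11.
919 hashes to 9; slot 9 is free -> place at 9.
522 hashes to 14, h2=11; 14 taken -> place at 8.
395 hashes to 15, h2=12; 15 taken -> place at 10.
720 hashes to 2, h2=1; 2 taken -> place at 3.
Table: [., ., 397, 720, 245, ., 926, ., 522, 919, 395, 484, ., ., 165, 89, 319]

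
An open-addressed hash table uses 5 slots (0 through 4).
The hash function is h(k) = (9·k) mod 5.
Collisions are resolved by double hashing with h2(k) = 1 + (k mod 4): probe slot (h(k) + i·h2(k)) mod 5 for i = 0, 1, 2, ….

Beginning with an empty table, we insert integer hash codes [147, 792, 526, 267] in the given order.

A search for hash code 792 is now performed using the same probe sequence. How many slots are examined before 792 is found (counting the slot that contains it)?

Insert 147: h=3, slot 3 empty → index 3.
Insert 792: h=3, h2=1, slot 3 occupied → index 4.
Insert 526: h=4, h2=3, slot 4 occupied → index 2.
Insert 267: h=3, h2=4, slots 3,2 occupied → index 1.
Table: [_, 267, 526, 147, 792]
Lookup 792: h=3, h2=1, probe 3,4 → found at 4.

2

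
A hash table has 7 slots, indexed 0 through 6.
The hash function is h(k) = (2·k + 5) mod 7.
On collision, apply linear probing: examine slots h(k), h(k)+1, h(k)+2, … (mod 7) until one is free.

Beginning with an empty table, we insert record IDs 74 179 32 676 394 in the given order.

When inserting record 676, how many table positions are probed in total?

Insert 74: h=6, slot 6 empty => index 6.
Insert 179: h=6, slot 6 occupied => index 0.
Insert 32: h=6, slots 6,0 occupied => index 1.
Insert 676: h=6, slots 6,0,1 occupied => index 2.
Insert 394: h=2, slot 2 occupied => index 3.
Table: [179, 32, 676, 394, —, —, 74]

4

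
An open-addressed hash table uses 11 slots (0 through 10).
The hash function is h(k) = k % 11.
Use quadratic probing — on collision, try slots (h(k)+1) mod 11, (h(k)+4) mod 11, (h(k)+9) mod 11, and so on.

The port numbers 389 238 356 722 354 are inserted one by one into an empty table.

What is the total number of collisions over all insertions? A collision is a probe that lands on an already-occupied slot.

2

389 hashes to 4; slot 4 is free -> place at 4.
238 hashes to 7; slot 7 is free -> place at 7.
356 hashes to 4; 4 taken -> place at 5.
722 hashes to 7; 7 taken -> place at 8.
354 hashes to 2; slot 2 is free -> place at 2.
Table: [-, -, 354, -, 389, 356, -, 238, 722, -, -]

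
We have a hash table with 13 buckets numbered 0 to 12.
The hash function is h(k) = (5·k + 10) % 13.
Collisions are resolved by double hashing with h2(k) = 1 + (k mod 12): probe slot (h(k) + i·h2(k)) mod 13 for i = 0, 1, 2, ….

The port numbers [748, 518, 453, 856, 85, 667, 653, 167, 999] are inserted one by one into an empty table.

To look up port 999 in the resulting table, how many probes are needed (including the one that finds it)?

5

Insert 748: h=6, slot 6 empty → index 6.
Insert 518: h=0, slot 0 empty → index 0.
Insert 453: h=0, h2=10, slot 0 occupied → index 10.
Insert 856: h=0, h2=5, slot 0 occupied → index 5.
Insert 85: h=6, h2=2, slot 6 occupied → index 8.
Insert 667: h=4, slot 4 empty → index 4.
Insert 653: h=12, slot 12 empty → index 12.
Insert 167: h=0, h2=12, slots 0,12 occupied → index 11.
Insert 999: h=0, h2=4, slots 0,4,8,12 occupied → index 3.
Table: [518, ∅, ∅, 999, 667, 856, 748, ∅, 85, ∅, 453, 167, 653]
Lookup 999: h=0, h2=4, probe 0,4,8,12,3 → found at 3.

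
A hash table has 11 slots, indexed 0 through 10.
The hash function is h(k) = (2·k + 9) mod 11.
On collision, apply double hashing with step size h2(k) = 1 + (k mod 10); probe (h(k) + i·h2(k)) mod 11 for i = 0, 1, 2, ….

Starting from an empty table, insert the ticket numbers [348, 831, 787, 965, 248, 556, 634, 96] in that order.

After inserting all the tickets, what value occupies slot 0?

348: h=1 → slot 1
831: h=10 → slot 10
787: h=10, h2=8, probe 10,7 → slot 7
965: h=3 → slot 3
248: h=10, h2=9, probe 10,8 → slot 8
556: h=10, h2=7, probe 10,6 → slot 6
634: h=1, h2=5, probe 1,6,0 → slot 0
96: h=3, h2=7, probe 3,10,6,2 → slot 2
Table: [634, 348, 96, 965, _, _, 556, 787, 248, _, 831]

634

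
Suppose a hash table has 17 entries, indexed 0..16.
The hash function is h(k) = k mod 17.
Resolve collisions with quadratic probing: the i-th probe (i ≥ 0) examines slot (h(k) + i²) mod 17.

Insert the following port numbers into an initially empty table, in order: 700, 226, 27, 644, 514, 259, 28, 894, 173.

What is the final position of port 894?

14

700 hashes to 3; slot 3 is free → place at 3.
226 hashes to 5; slot 5 is free → place at 5.
27 hashes to 10; slot 10 is free → place at 10.
644 hashes to 15; slot 15 is free → place at 15.
514 hashes to 4; slot 4 is free → place at 4.
259 hashes to 4; 4,5 taken → place at 8.
28 hashes to 11; slot 11 is free → place at 11.
894 hashes to 10; 10,11 taken → place at 14.
173 hashes to 3; 3,4 taken → place at 7.
Table: [_, _, _, 700, 514, 226, _, 173, 259, _, 27, 28, _, _, 894, 644, _]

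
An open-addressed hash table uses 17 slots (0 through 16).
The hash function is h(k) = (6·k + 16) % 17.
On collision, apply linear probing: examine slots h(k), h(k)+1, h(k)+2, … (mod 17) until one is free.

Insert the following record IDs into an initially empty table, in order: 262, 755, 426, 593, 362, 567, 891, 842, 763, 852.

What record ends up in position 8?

262: h=7 => slot 7
755: h=7, probe 7,8 => slot 8
426: h=5 => slot 5
593: h=4 => slot 4
362: h=12 => slot 12
567: h=1 => slot 1
891: h=7, probe 7,8,9 => slot 9
842: h=2 => slot 2
763: h=4, probe 4,5,6 => slot 6
852: h=11 => slot 11
Table: [_, 567, 842, _, 593, 426, 763, 262, 755, 891, _, 852, 362, _, _, _, _]

755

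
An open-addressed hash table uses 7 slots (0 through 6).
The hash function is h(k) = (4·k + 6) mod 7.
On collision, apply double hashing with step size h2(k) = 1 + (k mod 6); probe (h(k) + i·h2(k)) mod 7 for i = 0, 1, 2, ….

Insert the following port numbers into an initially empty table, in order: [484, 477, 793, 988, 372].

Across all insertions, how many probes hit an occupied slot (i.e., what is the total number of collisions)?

4

Insert 484: h=3, slot 3 empty → index 3.
Insert 477: h=3, h2=4, slot 3 occupied → index 0.
Insert 793: h=0, h2=2, slot 0 occupied → index 2.
Insert 988: h=3, h2=5, slot 3 occupied → index 1.
Insert 372: h=3, h2=1, slot 3 occupied → index 4.
Table: [477, 988, 793, 484, 372, -, -]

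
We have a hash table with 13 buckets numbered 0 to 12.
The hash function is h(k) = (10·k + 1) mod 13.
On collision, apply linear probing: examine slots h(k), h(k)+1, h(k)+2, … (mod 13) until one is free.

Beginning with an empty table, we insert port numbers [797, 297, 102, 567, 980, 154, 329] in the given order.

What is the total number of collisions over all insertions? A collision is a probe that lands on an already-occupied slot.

797 hashes to 2; slot 2 is free => place at 2.
297 hashes to 7; slot 7 is free => place at 7.
102 hashes to 7; 7 taken => place at 8.
567 hashes to 3; slot 3 is free => place at 3.
980 hashes to 12; slot 12 is free => place at 12.
154 hashes to 7; 7,8 taken => place at 9.
329 hashes to 2; 2,3 taken => place at 4.
Table: [., ., 797, 567, 329, ., ., 297, 102, 154, ., ., 980]

5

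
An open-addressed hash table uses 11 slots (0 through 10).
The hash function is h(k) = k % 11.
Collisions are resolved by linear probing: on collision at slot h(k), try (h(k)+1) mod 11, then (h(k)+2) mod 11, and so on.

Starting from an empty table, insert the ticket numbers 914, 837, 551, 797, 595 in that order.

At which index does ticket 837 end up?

914: h=1 => slot 1
837: h=1, probe 1,2 => slot 2
551: h=1, probe 1,2,3 => slot 3
797: h=5 => slot 5
595: h=1, probe 1,2,3,4 => slot 4
Table: [., 914, 837, 551, 595, 797, ., ., ., ., .]

2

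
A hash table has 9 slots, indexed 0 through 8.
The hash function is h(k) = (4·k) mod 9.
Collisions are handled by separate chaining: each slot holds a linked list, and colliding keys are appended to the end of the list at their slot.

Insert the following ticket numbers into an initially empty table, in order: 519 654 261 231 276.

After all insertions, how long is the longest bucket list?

4

519 -> bucket 6
654 -> bucket 6 (collision)
261 -> bucket 0
231 -> bucket 6 (collision)
276 -> bucket 6 (collision)
Final buckets:
0: 261
1: _
2: _
3: _
4: _
5: _
6: 519 -> 654 -> 231 -> 276
7: _
8: _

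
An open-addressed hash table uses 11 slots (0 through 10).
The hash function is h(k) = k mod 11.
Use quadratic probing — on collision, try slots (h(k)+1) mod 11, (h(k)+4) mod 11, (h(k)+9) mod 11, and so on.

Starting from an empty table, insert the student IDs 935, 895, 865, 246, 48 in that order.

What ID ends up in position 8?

935: h=0 => slot 0
895: h=4 => slot 4
865: h=7 => slot 7
246: h=4, probe 4,5 => slot 5
48: h=4, probe 4,5,8 => slot 8
Table: [935, _, _, _, 895, 246, _, 865, 48, _, _]

48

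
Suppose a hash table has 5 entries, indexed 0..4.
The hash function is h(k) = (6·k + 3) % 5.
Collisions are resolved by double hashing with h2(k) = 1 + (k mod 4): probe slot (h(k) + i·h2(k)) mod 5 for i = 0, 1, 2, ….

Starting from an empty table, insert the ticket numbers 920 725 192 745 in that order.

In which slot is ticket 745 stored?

920 hashes to 3; slot 3 is free => place at 3.
725 hashes to 3, h2=2; 3 taken => place at 0.
192 hashes to 0, h2=1; 0 taken => place at 1.
745 hashes to 3, h2=2; 3,0 taken => place at 2.
Table: [725, 192, 745, 920, _]

2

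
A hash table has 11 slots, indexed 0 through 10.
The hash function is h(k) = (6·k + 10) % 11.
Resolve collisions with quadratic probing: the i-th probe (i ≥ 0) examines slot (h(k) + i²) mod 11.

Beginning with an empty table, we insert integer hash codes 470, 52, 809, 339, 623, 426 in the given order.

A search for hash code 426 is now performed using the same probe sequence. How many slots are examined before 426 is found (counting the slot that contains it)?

470 hashes to 3; slot 3 is free → place at 3.
52 hashes to 3; 3 taken → place at 4.
809 hashes to 2; slot 2 is free → place at 2.
339 hashes to 9; slot 9 is free → place at 9.
623 hashes to 8; slot 8 is free → place at 8.
426 hashes to 3; 3,4 taken → place at 7.
Table: [., ., 809, 470, 52, ., ., 426, 623, 339, .]
Lookup 426: h=3, probe 3,4,7 → found at 7.

3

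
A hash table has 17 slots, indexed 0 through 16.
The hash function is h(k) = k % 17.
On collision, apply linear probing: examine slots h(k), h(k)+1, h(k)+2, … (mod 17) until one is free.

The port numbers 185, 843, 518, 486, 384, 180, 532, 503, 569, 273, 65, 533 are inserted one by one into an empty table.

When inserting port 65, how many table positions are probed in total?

Insert 185: h=15, slot 15 empty -> index 15.
Insert 843: h=10, slot 10 empty -> index 10.
Insert 518: h=8, slot 8 empty -> index 8.
Insert 486: h=10, slot 10 occupied -> index 11.
Insert 384: h=10, slots 10,11 occupied -> index 12.
Insert 180: h=10, slots 10,11,12 occupied -> index 13.
Insert 532: h=5, slot 5 empty -> index 5.
Insert 503: h=10, slots 10,11,12,13 occupied -> index 14.
Insert 569: h=8, slot 8 occupied -> index 9.
Insert 273: h=1, slot 1 empty -> index 1.
Insert 65: h=14, slots 14,15 occupied -> index 16.
Insert 533: h=6, slot 6 empty -> index 6.
Table: [_, 273, _, _, _, 532, 533, _, 518, 569, 843, 486, 384, 180, 503, 185, 65]

3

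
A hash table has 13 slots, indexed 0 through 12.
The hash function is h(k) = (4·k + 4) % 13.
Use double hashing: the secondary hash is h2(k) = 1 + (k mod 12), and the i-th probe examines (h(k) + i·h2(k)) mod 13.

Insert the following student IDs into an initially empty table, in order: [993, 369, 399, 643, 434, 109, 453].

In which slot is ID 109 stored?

993 hashes to 11; slot 11 is free => place at 11.
369 hashes to 11, h2=10; 11 taken => place at 8.
399 hashes to 1; slot 1 is free => place at 1.
643 hashes to 2; slot 2 is free => place at 2.
434 hashes to 11, h2=3; 11,1 taken => place at 4.
109 hashes to 11, h2=2; 11 taken => place at 0.
453 hashes to 9; slot 9 is free => place at 9.
Table: [109, 399, 643, _, 434, _, _, _, 369, 453, _, 993, _]

0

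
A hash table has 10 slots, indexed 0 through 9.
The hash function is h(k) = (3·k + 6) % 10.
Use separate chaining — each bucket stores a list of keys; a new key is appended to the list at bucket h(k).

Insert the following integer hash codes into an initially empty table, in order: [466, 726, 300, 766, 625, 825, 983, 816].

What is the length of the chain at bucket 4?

4

466 → bucket 4
726 → bucket 4 (collision)
300 → bucket 6
766 → bucket 4 (collision)
625 → bucket 1
825 → bucket 1 (collision)
983 → bucket 5
816 → bucket 4 (collision)
Final buckets:
0: -
1: 625 -> 825
2: -
3: -
4: 466 -> 726 -> 766 -> 816
5: 983
6: 300
7: -
8: -
9: -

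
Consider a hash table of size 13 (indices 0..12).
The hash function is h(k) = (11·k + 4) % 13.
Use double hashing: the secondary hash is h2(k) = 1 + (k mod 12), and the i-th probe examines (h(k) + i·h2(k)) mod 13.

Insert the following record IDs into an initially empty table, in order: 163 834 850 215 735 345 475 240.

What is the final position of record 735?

163 hashes to 3; slot 3 is free -> place at 3.
834 hashes to 0; slot 0 is free -> place at 0.
850 hashes to 7; slot 7 is free -> place at 7.
215 hashes to 3, h2=12; 3 taken -> place at 2.
735 hashes to 3, h2=4; 3,7 taken -> place at 11.
345 hashes to 3, h2=10; 3,0 taken -> place at 10.
475 hashes to 3, h2=8; 3,11 taken -> place at 6.
240 hashes to 5; slot 5 is free -> place at 5.
Table: [834, _, 215, 163, _, 240, 475, 850, _, _, 345, 735, _]

11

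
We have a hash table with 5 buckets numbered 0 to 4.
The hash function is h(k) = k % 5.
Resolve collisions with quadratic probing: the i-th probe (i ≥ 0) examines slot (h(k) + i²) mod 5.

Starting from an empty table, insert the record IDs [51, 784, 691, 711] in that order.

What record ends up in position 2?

Insert 51: h=1, slot 1 empty → index 1.
Insert 784: h=4, slot 4 empty → index 4.
Insert 691: h=1, slot 1 occupied → index 2.
Insert 711: h=1, slots 1,2 occupied → index 0.
Table: [711, 51, 691, _, 784]

691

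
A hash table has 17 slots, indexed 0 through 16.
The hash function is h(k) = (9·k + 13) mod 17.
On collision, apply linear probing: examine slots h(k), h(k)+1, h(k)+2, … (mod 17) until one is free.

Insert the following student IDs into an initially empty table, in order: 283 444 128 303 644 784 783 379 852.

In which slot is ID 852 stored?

16

283: h=10 -> slot 10
444: h=14 -> slot 14
128: h=9 -> slot 9
303: h=3 -> slot 3
644: h=12 -> slot 12
784: h=14, probe 14,15 -> slot 15
783: h=5 -> slot 5
379: h=7 -> slot 7
852: h=14, probe 14,15,16 -> slot 16
Table: [., ., ., 303, ., 783, ., 379, ., 128, 283, ., 644, ., 444, 784, 852]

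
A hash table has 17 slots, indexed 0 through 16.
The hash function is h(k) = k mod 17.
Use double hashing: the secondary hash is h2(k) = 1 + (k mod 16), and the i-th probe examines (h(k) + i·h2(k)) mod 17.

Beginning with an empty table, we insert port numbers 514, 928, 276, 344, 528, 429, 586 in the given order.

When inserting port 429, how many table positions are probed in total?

3

Insert 514: h=4, slot 4 empty => index 4.
Insert 928: h=10, slot 10 empty => index 10.
Insert 276: h=4, h2=5, slot 4 occupied => index 9.
Insert 344: h=4, h2=9, slot 4 occupied => index 13.
Insert 528: h=1, slot 1 empty => index 1.
Insert 429: h=4, h2=14, slots 4,1 occupied => index 15.
Insert 586: h=8, slot 8 empty => index 8.
Table: [., 528, ., ., 514, ., ., ., 586, 276, 928, ., ., 344, ., 429, .]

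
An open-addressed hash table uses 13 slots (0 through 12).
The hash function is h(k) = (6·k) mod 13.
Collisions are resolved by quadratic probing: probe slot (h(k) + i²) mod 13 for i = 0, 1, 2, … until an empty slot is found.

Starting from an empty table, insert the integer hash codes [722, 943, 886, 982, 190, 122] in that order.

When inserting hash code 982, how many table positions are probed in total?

Insert 722: h=3, slot 3 empty => index 3.
Insert 943: h=3, slot 3 occupied => index 4.
Insert 886: h=12, slot 12 empty => index 12.
Insert 982: h=3, slots 3,4 occupied => index 7.
Insert 190: h=9, slot 9 empty => index 9.
Insert 122: h=4, slot 4 occupied => index 5.
Table: [_, _, _, 722, 943, 122, _, 982, _, 190, _, _, 886]

3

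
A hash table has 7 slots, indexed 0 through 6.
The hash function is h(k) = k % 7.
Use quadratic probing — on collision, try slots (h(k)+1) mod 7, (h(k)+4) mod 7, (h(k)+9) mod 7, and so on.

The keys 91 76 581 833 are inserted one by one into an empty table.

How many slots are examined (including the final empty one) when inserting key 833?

91 hashes to 0; slot 0 is free → place at 0.
76 hashes to 6; slot 6 is free → place at 6.
581 hashes to 0; 0 taken → place at 1.
833 hashes to 0; 0,1 taken → place at 4.
Table: [91, 581, ∅, ∅, 833, ∅, 76]

3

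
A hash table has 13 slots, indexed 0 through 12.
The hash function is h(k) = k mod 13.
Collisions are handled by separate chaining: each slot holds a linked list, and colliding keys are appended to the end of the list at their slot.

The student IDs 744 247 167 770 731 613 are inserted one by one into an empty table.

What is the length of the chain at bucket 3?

744 -> bucket 3
247 -> bucket 0
167 -> bucket 11
770 -> bucket 3 (collision)
731 -> bucket 3 (collision)
613 -> bucket 2
Final buckets:
0: 247
1: —
2: 613
3: 744 -> 770 -> 731
4: —
5: —
6: —
7: —
8: —
9: —
10: —
11: 167
12: —

3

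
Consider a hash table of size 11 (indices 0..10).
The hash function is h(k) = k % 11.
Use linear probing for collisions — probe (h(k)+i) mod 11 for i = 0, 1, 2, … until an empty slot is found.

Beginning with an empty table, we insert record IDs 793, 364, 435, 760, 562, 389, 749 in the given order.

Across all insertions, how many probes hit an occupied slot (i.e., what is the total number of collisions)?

13

793: h=1 → slot 1
364: h=1, probe 1,2 → slot 2
435: h=6 → slot 6
760: h=1, probe 1,2,3 → slot 3
562: h=1, probe 1,2,3,4 → slot 4
389: h=4, probe 4,5 → slot 5
749: h=1, probe 1,2,3,4,5,6,7 → slot 7
Table: [-, 793, 364, 760, 562, 389, 435, 749, -, -, -]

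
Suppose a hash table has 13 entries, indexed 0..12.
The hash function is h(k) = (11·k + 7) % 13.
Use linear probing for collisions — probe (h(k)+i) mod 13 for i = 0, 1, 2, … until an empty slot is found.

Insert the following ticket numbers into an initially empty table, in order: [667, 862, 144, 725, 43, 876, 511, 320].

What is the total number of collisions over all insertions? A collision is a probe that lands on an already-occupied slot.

667 hashes to 12; slot 12 is free -> place at 12.
862 hashes to 12; 12 taken -> place at 0.
144 hashes to 5; slot 5 is free -> place at 5.
725 hashes to 0; 0 taken -> place at 1.
43 hashes to 12; 12,0,1 taken -> place at 2.
876 hashes to 10; slot 10 is free -> place at 10.
511 hashes to 12; 12,0,1,2 taken -> place at 3.
320 hashes to 4; slot 4 is free -> place at 4.
Table: [862, 725, 43, 511, 320, 144, —, —, —, —, 876, —, 667]

9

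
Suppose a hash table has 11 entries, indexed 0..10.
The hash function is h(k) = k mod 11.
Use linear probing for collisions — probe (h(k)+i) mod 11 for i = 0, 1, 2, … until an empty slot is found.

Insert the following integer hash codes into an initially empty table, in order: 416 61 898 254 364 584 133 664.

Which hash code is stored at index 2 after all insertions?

Insert 416: h=9, slot 9 empty -> index 9.
Insert 61: h=6, slot 6 empty -> index 6.
Insert 898: h=7, slot 7 empty -> index 7.
Insert 254: h=1, slot 1 empty -> index 1.
Insert 364: h=1, slot 1 occupied -> index 2.
Insert 584: h=1, slots 1,2 occupied -> index 3.
Insert 133: h=1, slots 1,2,3 occupied -> index 4.
Insert 664: h=4, slot 4 occupied -> index 5.
Table: [∅, 254, 364, 584, 133, 664, 61, 898, ∅, 416, ∅]

364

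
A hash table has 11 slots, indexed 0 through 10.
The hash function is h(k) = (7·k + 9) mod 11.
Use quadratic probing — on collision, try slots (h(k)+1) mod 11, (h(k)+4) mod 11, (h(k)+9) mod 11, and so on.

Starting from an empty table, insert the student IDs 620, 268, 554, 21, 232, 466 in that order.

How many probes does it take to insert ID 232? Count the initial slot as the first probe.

2

620 hashes to 4; slot 4 is free => place at 4.
268 hashes to 4; 4 taken => place at 5.
554 hashes to 4; 4,5 taken => place at 8.
21 hashes to 2; slot 2 is free => place at 2.
232 hashes to 5; 5 taken => place at 6.
466 hashes to 4; 4,5,8,2 taken => place at 9.
Table: [_, _, 21, _, 620, 268, 232, _, 554, 466, _]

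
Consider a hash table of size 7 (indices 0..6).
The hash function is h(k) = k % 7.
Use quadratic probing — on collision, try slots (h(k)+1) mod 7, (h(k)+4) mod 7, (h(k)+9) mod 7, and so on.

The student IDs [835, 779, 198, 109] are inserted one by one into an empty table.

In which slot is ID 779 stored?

835 hashes to 2; slot 2 is free -> place at 2.
779 hashes to 2; 2 taken -> place at 3.
198 hashes to 2; 2,3 taken -> place at 6.
109 hashes to 4; slot 4 is free -> place at 4.
Table: [_, _, 835, 779, 109, _, 198]

3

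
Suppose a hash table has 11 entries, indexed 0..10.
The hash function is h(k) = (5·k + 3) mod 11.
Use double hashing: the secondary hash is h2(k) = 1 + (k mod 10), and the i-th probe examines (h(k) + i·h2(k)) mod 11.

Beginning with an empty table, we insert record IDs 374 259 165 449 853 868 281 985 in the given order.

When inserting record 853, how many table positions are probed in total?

3

374 hashes to 3; slot 3 is free -> place at 3.
259 hashes to 0; slot 0 is free -> place at 0.
165 hashes to 3, h2=6; 3 taken -> place at 9.
449 hashes to 4; slot 4 is free -> place at 4.
853 hashes to 0, h2=4; 0,4 taken -> place at 8.
868 hashes to 9, h2=9; 9 taken -> place at 7.
281 hashes to 0, h2=2; 0 taken -> place at 2.
985 hashes to 0, h2=6; 0 taken -> place at 6.
Table: [259, —, 281, 374, 449, —, 985, 868, 853, 165, —]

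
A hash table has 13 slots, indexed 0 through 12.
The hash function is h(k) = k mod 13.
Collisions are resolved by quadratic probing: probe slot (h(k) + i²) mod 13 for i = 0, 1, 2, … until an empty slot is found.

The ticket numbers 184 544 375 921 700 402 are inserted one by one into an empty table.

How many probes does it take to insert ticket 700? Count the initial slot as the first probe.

5

184 hashes to 2; slot 2 is free -> place at 2.
544 hashes to 11; slot 11 is free -> place at 11.
375 hashes to 11; 11 taken -> place at 12.
921 hashes to 11; 11,12,2 taken -> place at 7.
700 hashes to 11; 11,12,2,7 taken -> place at 1.
402 hashes to 12; 12 taken -> place at 0.
Table: [402, 700, 184, _, _, _, _, 921, _, _, _, 544, 375]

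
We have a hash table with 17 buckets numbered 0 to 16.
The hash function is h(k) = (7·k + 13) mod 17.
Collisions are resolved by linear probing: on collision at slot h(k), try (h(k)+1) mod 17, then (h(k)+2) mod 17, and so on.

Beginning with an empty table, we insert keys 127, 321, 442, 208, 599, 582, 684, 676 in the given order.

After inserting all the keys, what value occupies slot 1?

127

127: h=1 => slot 1
321: h=16 => slot 16
442: h=13 => slot 13
208: h=7 => slot 7
599: h=7, probe 7,8 => slot 8
582: h=7, probe 7,8,9 => slot 9
684: h=7, probe 7,8,9,10 => slot 10
676: h=2 => slot 2
Table: [∅, 127, 676, ∅, ∅, ∅, ∅, 208, 599, 582, 684, ∅, ∅, 442, ∅, ∅, 321]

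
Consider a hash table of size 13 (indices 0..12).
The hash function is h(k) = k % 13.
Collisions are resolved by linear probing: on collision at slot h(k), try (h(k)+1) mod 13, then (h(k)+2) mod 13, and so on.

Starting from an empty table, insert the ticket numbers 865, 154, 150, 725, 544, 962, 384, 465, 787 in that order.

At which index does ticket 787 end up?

865 hashes to 7; slot 7 is free → place at 7.
154 hashes to 11; slot 11 is free → place at 11.
150 hashes to 7; 7 taken → place at 8.
725 hashes to 10; slot 10 is free → place at 10.
544 hashes to 11; 11 taken → place at 12.
962 hashes to 0; slot 0 is free → place at 0.
384 hashes to 7; 7,8 taken → place at 9.
465 hashes to 10; 10,11,12,0 taken → place at 1.
787 hashes to 7; 7,8,9,10,11,12,0,1 taken → place at 2.
Table: [962, 465, 787, _, _, _, _, 865, 150, 384, 725, 154, 544]

2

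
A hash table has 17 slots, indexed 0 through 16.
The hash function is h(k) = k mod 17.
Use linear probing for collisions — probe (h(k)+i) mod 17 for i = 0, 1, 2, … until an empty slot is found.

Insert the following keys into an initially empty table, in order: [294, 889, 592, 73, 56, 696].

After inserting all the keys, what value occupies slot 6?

889

Insert 294: h=5, slot 5 empty -> index 5.
Insert 889: h=5, slot 5 occupied -> index 6.
Insert 592: h=14, slot 14 empty -> index 14.
Insert 73: h=5, slots 5,6 occupied -> index 7.
Insert 56: h=5, slots 5,6,7 occupied -> index 8.
Insert 696: h=16, slot 16 empty -> index 16.
Table: [∅, ∅, ∅, ∅, ∅, 294, 889, 73, 56, ∅, ∅, ∅, ∅, ∅, 592, ∅, 696]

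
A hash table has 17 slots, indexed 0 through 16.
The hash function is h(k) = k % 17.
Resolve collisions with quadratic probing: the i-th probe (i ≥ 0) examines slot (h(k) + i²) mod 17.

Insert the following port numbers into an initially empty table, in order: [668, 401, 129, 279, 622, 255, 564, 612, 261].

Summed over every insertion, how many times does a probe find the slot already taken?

668: h=5 -> slot 5
401: h=10 -> slot 10
129: h=10, probe 10,11 -> slot 11
279: h=7 -> slot 7
622: h=10, probe 10,11,14 -> slot 14
255: h=0 -> slot 0
564: h=3 -> slot 3
612: h=0, probe 0,1 -> slot 1
261: h=6 -> slot 6
Table: [255, 612, ∅, 564, ∅, 668, 261, 279, ∅, ∅, 401, 129, ∅, ∅, 622, ∅, ∅]

4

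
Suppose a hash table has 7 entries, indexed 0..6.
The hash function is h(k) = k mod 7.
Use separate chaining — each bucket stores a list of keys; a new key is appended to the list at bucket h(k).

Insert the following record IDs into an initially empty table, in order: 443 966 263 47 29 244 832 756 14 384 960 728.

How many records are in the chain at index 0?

443 → bucket 2
966 → bucket 0
263 → bucket 4
47 → bucket 5
29 → bucket 1
244 → bucket 6
832 → bucket 6 (collision)
756 → bucket 0 (collision)
14 → bucket 0 (collision)
384 → bucket 6 (collision)
960 → bucket 1 (collision)
728 → bucket 0 (collision)
Final buckets:
0: 966 -> 756 -> 14 -> 728
1: 29 -> 960
2: 443
3: -
4: 263
5: 47
6: 244 -> 832 -> 384

4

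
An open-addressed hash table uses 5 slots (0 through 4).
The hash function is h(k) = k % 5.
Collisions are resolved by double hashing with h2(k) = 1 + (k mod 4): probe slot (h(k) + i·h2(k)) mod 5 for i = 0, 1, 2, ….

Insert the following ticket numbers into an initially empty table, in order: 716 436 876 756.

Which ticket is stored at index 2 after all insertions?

436

716: h=1 => slot 1
436: h=1, h2=1, probe 1,2 => slot 2
876: h=1, h2=1, probe 1,2,3 => slot 3
756: h=1, h2=1, probe 1,2,3,4 => slot 4
Table: [∅, 716, 436, 876, 756]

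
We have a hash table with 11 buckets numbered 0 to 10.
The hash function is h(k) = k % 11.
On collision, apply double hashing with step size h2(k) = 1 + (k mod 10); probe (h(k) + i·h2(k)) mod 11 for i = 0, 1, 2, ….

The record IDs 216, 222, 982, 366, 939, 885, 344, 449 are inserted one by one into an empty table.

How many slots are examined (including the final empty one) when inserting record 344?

2

Insert 216: h=7, slot 7 empty -> index 7.
Insert 222: h=2, slot 2 empty -> index 2.
Insert 982: h=3, slot 3 empty -> index 3.
Insert 366: h=3, h2=7, slot 3 occupied -> index 10.
Insert 939: h=4, slot 4 empty -> index 4.
Insert 885: h=5, slot 5 empty -> index 5.
Insert 344: h=3, h2=5, slot 3 occupied -> index 8.
Insert 449: h=9, slot 9 empty -> index 9.
Table: [∅, ∅, 222, 982, 939, 885, ∅, 216, 344, 449, 366]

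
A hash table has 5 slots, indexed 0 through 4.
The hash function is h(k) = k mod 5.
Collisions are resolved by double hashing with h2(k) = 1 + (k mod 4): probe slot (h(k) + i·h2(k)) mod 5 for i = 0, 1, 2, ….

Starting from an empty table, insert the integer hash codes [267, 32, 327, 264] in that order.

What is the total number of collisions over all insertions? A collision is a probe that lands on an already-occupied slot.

2

Insert 267: h=2, slot 2 empty → index 2.
Insert 32: h=2, h2=1, slot 2 occupied → index 3.
Insert 327: h=2, h2=4, slot 2 occupied → index 1.
Insert 264: h=4, slot 4 empty → index 4.
Table: [_, 327, 267, 32, 264]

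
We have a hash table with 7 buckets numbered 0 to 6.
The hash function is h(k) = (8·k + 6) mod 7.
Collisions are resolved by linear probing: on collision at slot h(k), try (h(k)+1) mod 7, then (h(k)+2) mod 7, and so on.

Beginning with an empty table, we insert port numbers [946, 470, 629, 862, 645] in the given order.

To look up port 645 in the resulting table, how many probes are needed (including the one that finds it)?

4

946: h=0 → slot 0
470: h=0, probe 0,1 → slot 1
629: h=5 → slot 5
862: h=0, probe 0,1,2 → slot 2
645: h=0, probe 0,1,2,3 → slot 3
Table: [946, 470, 862, 645, ∅, 629, ∅]
Lookup 645: h=0, probe 0,1,2,3 → found at 3.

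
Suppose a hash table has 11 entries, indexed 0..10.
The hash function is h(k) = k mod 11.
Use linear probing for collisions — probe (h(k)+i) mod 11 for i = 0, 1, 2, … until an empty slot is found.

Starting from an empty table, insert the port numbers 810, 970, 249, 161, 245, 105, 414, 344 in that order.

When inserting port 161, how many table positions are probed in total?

3

810 hashes to 7; slot 7 is free -> place at 7.
970 hashes to 2; slot 2 is free -> place at 2.
249 hashes to 7; 7 taken -> place at 8.
161 hashes to 7; 7,8 taken -> place at 9.
245 hashes to 3; slot 3 is free -> place at 3.
105 hashes to 6; slot 6 is free -> place at 6.
414 hashes to 7; 7,8,9 taken -> place at 10.
344 hashes to 3; 3 taken -> place at 4.
Table: [_, _, 970, 245, 344, _, 105, 810, 249, 161, 414]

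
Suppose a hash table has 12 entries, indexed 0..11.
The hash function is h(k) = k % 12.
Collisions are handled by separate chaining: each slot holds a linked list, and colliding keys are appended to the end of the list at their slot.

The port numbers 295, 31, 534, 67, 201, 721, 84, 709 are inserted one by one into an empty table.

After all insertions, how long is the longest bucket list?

3

Insert 295: h=7, bucket 7 empty -> new chain.
Insert 31: h=7, bucket 7 nonempty -> append to chain.
Insert 534: h=6, bucket 6 empty -> new chain.
Insert 67: h=7, bucket 7 nonempty -> append to chain.
Insert 201: h=9, bucket 9 empty -> new chain.
Insert 721: h=1, bucket 1 empty -> new chain.
Insert 84: h=0, bucket 0 empty -> new chain.
Insert 709: h=1, bucket 1 nonempty -> append to chain.
Final buckets:
0: 84
1: 721 -> 709
2: _
3: _
4: _
5: _
6: 534
7: 295 -> 31 -> 67
8: _
9: 201
10: _
11: _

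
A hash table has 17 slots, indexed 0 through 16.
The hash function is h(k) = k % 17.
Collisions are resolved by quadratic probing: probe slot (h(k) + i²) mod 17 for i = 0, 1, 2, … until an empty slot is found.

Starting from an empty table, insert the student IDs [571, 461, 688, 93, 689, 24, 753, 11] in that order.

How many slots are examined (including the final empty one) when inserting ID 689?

Insert 571: h=10, slot 10 empty -> index 10.
Insert 461: h=2, slot 2 empty -> index 2.
Insert 688: h=8, slot 8 empty -> index 8.
Insert 93: h=8, slot 8 occupied -> index 9.
Insert 689: h=9, slots 9,10 occupied -> index 13.
Insert 24: h=7, slot 7 empty -> index 7.
Insert 753: h=5, slot 5 empty -> index 5.
Insert 11: h=11, slot 11 empty -> index 11.
Table: [∅, ∅, 461, ∅, ∅, 753, ∅, 24, 688, 93, 571, 11, ∅, 689, ∅, ∅, ∅]

3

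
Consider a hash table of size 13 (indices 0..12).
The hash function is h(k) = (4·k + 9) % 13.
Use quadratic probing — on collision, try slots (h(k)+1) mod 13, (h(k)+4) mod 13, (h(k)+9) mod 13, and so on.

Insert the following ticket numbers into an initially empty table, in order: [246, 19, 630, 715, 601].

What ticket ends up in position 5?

246

Insert 246: h=5, slot 5 empty → index 5.
Insert 19: h=7, slot 7 empty → index 7.
Insert 630: h=7, slot 7 occupied → index 8.
Insert 715: h=9, slot 9 empty → index 9.
Insert 601: h=8, slots 8,9 occupied → index 12.
Table: [∅, ∅, ∅, ∅, ∅, 246, ∅, 19, 630, 715, ∅, ∅, 601]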